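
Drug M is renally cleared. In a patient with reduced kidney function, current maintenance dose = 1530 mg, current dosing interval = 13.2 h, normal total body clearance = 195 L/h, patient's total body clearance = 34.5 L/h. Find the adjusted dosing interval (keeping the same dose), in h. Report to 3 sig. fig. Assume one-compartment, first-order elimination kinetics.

74.6 h

To keep the same average steady-state level, dosing rate must scale with clearance.
CL ratio = 34.5 / 195 = 0.1769
New interval (same dose) = 13.2 / 0.1769 = 74.62 h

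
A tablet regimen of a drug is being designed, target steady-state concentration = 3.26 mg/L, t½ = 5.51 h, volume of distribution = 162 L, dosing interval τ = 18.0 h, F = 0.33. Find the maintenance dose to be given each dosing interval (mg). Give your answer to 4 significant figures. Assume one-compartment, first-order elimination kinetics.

k = ln2 / t½ = 0.693147 / 5.51 = 0.1258 h⁻¹
CL = k × Vd = 0.1258 × 162 = 20.38 L/h
At steady state, F × (Dose/τ) = Css × CL.
Dose = Css × CL × τ / F = 3.26 × 20.38 × 18.0 / 0.33 = 3624 mg

3624 mg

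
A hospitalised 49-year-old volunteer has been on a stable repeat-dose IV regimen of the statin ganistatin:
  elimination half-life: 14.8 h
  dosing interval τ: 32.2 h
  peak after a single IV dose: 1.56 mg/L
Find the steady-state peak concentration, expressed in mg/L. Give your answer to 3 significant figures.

2.00 mg/L

k = ln2 / t½ = 0.693147 / 14.8 = 0.04683 h⁻¹
e^(−kτ) = e^(−0.04683 × 32.2) = 0.2214
Accumulation ratio R = 1 / (1 − e^(−kτ)) = 1 / (1 − 0.2214) = 1.284
Steady-state peak = C₀ × R = 1.56 × 1.284 = 2.003 mg/L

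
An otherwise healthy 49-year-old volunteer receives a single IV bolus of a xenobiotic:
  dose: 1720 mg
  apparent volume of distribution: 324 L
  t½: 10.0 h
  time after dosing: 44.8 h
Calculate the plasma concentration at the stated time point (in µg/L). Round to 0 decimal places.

238 µg/L

C₀ = Dose / Vd = 1720 / 324 = 5.309 mg/L
k = ln2 / t½ = 0.693147 / 10.0 = 0.06931 h⁻¹
C = C₀ · e^(−k·t) = 5.309 × e^(−0.06931 × 44.8)
  = 5.309 × 0.04482 = 0.2379 mg/L
Convert: 0.2379 mg/L × 1000 = 237.9 µg/L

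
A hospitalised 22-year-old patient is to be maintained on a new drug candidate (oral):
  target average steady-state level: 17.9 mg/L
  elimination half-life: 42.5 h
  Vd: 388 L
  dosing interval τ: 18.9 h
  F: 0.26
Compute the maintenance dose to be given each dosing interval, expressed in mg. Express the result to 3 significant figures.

8230 mg

k = ln2 / t½ = 0.693147 / 42.5 = 0.01631 h⁻¹
CL = k × Vd = 0.01631 × 388 = 6.328 L/h
At steady state, F × (Dose/τ) = Css × CL.
Dose = Css × CL × τ / F = 17.9 × 6.328 × 18.9 / 0.26 = 8234 mg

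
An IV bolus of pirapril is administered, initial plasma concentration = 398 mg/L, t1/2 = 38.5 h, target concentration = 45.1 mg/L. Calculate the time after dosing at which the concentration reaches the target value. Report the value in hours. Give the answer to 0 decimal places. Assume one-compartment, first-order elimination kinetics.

k = ln2 / t½ = 0.693147 / 38.5 = 0.01800 h⁻¹
t = ln(C₀ / C) / k = ln(398.0 / 45.1) / 0.01800
  = ln(8.825) / 0.01800 = 2.178 / 0.01800 = 121.0 h

121 h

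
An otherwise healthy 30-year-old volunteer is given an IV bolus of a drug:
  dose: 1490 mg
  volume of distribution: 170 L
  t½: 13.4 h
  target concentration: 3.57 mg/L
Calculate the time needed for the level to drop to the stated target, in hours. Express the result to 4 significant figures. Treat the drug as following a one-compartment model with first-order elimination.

C₀ = Dose / Vd = 1490 / 170 = 8.765 mg/L
k = ln2 / t½ = 0.693147 / 13.4 = 0.05173 h⁻¹
t = ln(C₀ / C) / k = ln(8.765 / 3.57) / 0.05173
  = ln(2.455) / 0.05173 = 0.8981 / 0.05173 = 17.36 h

17.36 h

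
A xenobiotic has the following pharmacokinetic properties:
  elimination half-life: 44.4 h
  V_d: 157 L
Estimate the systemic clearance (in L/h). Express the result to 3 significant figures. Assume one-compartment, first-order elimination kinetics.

k = ln2 / t½ = 0.693147 / 44.4 = 0.01561 h⁻¹
CL = k × Vd = 0.01561 × 157 = 2.451 L/h

2.45 L/h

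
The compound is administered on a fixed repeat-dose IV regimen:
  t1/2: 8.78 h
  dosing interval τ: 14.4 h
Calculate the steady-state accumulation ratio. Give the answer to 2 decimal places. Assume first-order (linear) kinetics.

1.47

k = ln2 / t½ = 0.693147 / 8.78 = 0.07895 h⁻¹
e^(−kτ) = e^(−0.07895 × 14.4) = 0.3208
Accumulation ratio R = 1 / (1 − e^(−kτ)) = 1 / (1 − 0.3208) = 1.472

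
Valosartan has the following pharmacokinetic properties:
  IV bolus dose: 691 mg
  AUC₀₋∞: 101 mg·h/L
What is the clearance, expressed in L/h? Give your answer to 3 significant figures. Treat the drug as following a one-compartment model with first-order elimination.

6.84 L/h

CL = Dose / AUC = 691 / 101 = 6.842 L/h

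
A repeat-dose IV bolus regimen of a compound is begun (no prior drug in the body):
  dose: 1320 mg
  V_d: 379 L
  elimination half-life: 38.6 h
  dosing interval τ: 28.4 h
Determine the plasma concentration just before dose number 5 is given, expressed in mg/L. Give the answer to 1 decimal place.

C₀ per dose = Dose / Vd = 1320 / 379 = 3.483 mg/L
k = ln2 / t½ = 0.693147 / 38.6 = 0.01796 h⁻¹
Fraction remaining after one interval: r = e^(−kτ) = e^(−0.01796 × 28.4) = 0.6005
Before dose 5, 4 doses have been given (aged 1τ, 2τ, 3τ, 4τ).
C_trough = C₀ × (r + r² + … + r^4) = C₀ × r(1−r^4)/(1−r)
        = 3.483 × 0.6005 × (1 − 0.1300) / (1 − 0.6005) = 4.555 mg/L

4.6 mg/L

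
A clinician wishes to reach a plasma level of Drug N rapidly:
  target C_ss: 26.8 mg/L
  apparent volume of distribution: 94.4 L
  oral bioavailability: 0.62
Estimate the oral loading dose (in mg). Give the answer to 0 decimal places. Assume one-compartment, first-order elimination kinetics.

4081 mg

LD = Css × Vd / F = 26.8 × 94.4 / 0.62 = 4081 mg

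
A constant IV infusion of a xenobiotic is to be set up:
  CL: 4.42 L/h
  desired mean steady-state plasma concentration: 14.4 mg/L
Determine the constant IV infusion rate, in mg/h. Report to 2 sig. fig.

64 mg/h

At steady state, infusion rate R₀ = Css × CL = 14.4 × 4.420 = 63.65 mg/h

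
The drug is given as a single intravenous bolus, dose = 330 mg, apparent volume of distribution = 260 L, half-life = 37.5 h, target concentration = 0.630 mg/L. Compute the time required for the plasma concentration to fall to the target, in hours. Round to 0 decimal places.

38 h

C₀ = Dose / Vd = 330.0 / 260 = 1.269 mg/L
k = ln2 / t½ = 0.693147 / 37.5 = 0.01848 h⁻¹
t = ln(C₀ / C) / k = ln(1.269 / 0.630) / 0.01848
  = ln(2.014) / 0.01848 = 0.7001 / 0.01848 = 37.88 h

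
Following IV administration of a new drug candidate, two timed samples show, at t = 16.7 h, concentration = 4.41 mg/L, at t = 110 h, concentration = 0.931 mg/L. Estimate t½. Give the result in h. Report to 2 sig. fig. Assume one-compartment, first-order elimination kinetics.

k = ln(C₁/C₂) / (t₂ − t₁) = ln(4.41/0.931) / (110 − 16.7)
  = 1.555 / 93.30 = 0.01667 h⁻¹
t½ = ln2 / k = 0.693147 / 0.01667 = 41.58 h

42 h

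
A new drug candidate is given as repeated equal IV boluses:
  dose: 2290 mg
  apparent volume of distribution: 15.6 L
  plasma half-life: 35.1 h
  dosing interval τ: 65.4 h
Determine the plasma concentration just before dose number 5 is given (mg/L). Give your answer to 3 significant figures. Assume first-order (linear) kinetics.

C₀ per dose = Dose / Vd = 2290 / 15.6 = 146.8 mg/L
k = ln2 / t½ = 0.693147 / 35.1 = 0.01975 h⁻¹
Fraction remaining after one interval: r = e^(−kτ) = e^(−0.01975 × 65.4) = 0.2748
Before dose 5, 4 doses have been given (aged 1τ, 2τ, 3τ, 4τ).
C_trough = C₀ × (r + r² + … + r^4) = C₀ × r(1−r^4)/(1−r)
        = 146.8 × 0.2748 × (1 − 0.005703) / (1 − 0.2748) = 55.31 mg/L

55.3 mg/L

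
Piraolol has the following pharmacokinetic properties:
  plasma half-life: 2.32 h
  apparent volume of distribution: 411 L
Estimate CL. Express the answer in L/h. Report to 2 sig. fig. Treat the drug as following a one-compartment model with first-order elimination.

120 L/h

k = ln2 / t½ = 0.693147 / 2.32 = 0.2988 h⁻¹
CL = k × Vd = 0.2988 × 411 = 122.8 L/h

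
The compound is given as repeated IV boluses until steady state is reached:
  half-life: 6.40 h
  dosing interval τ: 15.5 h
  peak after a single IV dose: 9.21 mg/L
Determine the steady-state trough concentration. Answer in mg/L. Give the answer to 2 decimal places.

k = ln2 / t½ = 0.693147 / 6.40 = 0.1083 h⁻¹
e^(−kτ) = e^(−0.1083 × 15.5) = 0.1866
Accumulation ratio R = 1 / (1 − e^(−kτ)) = 1 / (1 − 0.1866) = 1.229
Steady-state trough = C₀ × R × e^(−kτ) = 9.21 × 1.229 × 0.1866 = 2.112 mg/L

2.11 mg/L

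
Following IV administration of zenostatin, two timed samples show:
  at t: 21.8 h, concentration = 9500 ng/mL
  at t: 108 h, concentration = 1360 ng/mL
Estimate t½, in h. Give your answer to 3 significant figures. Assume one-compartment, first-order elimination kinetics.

k = ln(C₁/C₂) / (t₂ − t₁) = ln(9500/1360) / (108 − 21.8)
  = 1.944 / 86.20 = 0.02255 h⁻¹
t½ = ln2 / k = 0.693147 / 0.02255 = 30.74 h

30.7 h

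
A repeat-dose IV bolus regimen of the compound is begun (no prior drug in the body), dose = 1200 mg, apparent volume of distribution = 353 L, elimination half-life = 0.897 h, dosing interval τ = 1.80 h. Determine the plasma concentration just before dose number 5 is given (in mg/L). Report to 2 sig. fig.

1.1 mg/L

C₀ per dose = Dose / Vd = 1200 / 353 = 3.399 mg/L
k = ln2 / t½ = 0.693147 / 0.897 = 0.7727 h⁻¹
Fraction remaining after one interval: r = e^(−kτ) = e^(−0.7727 × 1.80) = 0.2489
Before dose 5, 4 doses have been given (aged 1τ, 2τ, 3τ, 4τ).
C_trough = C₀ × (r + r² + … + r^4) = C₀ × r(1−r^4)/(1−r)
        = 3.399 × 0.2489 × (1 − 0.003838) / (1 − 0.2489) = 1.122 mg/L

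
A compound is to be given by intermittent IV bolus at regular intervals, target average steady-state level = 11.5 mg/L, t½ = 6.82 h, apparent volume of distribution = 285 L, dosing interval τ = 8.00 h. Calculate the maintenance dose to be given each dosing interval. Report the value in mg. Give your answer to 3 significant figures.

2660 mg

k = ln2 / t½ = 0.693147 / 6.82 = 0.1016 h⁻¹
CL = k × Vd = 0.1016 × 285 = 28.96 L/h
At steady state, Dose/τ = Css × CL.
Dose = Css × CL × τ = 11.5 × 28.96 × 8.00 = 2664 mg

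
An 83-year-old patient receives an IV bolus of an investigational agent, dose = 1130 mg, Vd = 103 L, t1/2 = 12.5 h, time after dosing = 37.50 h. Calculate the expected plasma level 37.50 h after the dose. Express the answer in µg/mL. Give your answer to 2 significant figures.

C₀ = Dose / Vd = 1130 / 103 = 10.97 mg/L
k = ln2 / t½ = 0.693147 / 12.5 = 0.05545 h⁻¹
t / t½ = 37.50 / 12.5 = 3 half-lives
C = C₀ × (1/2)^3 = 10.97 × 0.1250 = 1.371 mg/L
(1.371 mg/L = 1.371 µg/mL)

1.4 µg/mL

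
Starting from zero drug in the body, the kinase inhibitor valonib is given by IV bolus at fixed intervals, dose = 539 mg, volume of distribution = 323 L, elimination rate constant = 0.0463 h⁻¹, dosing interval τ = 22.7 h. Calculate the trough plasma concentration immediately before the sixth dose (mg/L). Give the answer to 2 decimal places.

C₀ per dose = Dose / Vd = 539 / 323 = 1.669 mg/L
Fraction remaining after one interval: r = e^(−kτ) = e^(−0.04630 × 22.7) = 0.3496
Before dose 6, 5 doses have been given (aged 1τ, 2τ, 3τ, 4τ, 5τ).
C_trough = C₀ × (r + r² + … + r^5) = C₀ × r(1−r^5)/(1−r)
        = 1.669 × 0.3496 × (1 − 0.005222) / (1 − 0.3496) = 0.8924 mg/L

0.89 mg/L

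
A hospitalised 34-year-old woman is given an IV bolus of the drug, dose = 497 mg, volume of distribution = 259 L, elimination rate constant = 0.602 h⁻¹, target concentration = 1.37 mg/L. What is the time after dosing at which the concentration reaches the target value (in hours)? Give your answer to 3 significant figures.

0.560 h

C₀ = Dose / Vd = 497.0 / 259 = 1.919 mg/L
t = ln(C₀ / C) / k = ln(1.919 / 1.37) / 0.6020
  = ln(1.401) / 0.6020 = 0.3372 / 0.6020 = 0.5601 h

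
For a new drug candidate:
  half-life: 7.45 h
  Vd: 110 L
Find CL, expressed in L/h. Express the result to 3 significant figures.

k = ln2 / t½ = 0.693147 / 7.45 = 0.09304 h⁻¹
CL = k × Vd = 0.09304 × 110 = 10.23 L/h

10.2 L/h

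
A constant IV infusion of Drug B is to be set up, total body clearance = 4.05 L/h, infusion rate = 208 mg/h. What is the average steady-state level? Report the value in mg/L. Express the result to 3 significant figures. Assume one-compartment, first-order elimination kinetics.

At steady state Css = R₀ / CL = 208 / 4.050 = 51.36 mg/L

51.4 mg/L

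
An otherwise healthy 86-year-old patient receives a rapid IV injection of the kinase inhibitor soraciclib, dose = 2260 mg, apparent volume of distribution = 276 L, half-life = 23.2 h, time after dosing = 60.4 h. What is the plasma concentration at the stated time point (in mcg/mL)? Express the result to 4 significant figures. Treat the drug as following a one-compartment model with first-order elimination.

1.347 mcg/mL

C₀ = Dose / Vd = 2260 / 276 = 8.188 mg/L
k = ln2 / t½ = 0.693147 / 23.2 = 0.02988 h⁻¹
C = C₀ · e^(−k·t) = 8.188 × e^(−0.02988 × 60.4)
  = 8.188 × 0.1645 = 1.347 mg/L
(1.347 mg/L = 1.347 mcg/mL)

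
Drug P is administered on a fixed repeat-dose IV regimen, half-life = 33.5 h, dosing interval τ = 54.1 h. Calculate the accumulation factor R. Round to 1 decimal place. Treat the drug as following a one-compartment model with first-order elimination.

k = ln2 / t½ = 0.693147 / 33.5 = 0.02069 h⁻¹
e^(−kτ) = e^(−0.02069 × 54.1) = 0.3265
Accumulation ratio R = 1 / (1 − e^(−kτ)) = 1 / (1 − 0.3265) = 1.485

1.5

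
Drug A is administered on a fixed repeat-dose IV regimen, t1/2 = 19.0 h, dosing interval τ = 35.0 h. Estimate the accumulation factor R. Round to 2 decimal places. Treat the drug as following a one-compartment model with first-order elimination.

k = ln2 / t½ = 0.693147 / 19.0 = 0.03648 h⁻¹
e^(−kτ) = e^(−0.03648 × 35.0) = 0.2789
Accumulation ratio R = 1 / (1 − e^(−kτ)) = 1 / (1 − 0.2789) = 1.387

1.39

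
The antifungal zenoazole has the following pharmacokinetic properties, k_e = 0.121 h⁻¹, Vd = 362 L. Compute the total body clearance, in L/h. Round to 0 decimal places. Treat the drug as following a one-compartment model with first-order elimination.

CL = k × Vd = 0.121 × 362 = 43.80 L/h

44 L/h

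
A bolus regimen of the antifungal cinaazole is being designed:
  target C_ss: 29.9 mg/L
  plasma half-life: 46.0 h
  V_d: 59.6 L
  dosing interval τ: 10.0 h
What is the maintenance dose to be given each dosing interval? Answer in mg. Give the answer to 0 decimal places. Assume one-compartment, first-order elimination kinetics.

k = ln2 / t½ = 0.693147 / 46.0 = 0.01507 h⁻¹
CL = k × Vd = 0.01507 × 59.6 = 0.8982 L/h
At steady state, Dose/τ = Css × CL.
Dose = Css × CL × τ = 29.9 × 0.8982 × 10.0 = 268.6 mg

269 mg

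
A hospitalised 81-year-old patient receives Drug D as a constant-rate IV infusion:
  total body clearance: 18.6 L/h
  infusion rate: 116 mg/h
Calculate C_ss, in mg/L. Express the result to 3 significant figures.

At steady state Css = R₀ / CL = 116 / 18.60 = 6.237 mg/L

6.24 mg/L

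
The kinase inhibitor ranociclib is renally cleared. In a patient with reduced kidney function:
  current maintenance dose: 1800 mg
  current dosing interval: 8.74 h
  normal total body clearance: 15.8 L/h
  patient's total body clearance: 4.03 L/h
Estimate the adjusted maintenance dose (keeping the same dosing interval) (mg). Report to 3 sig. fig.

To keep the same average steady-state level, dosing rate must scale with clearance.
CL ratio = 4.03 / 15.8 = 0.2551
New dose (same interval) = 1800 × 0.2551 = 459.2 mg

459 mg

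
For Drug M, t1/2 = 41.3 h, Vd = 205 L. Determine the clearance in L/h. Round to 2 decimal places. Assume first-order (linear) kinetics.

k = ln2 / t½ = 0.693147 / 41.3 = 0.01678 h⁻¹
CL = k × Vd = 0.01678 × 205 = 3.440 L/h

3.44 L/h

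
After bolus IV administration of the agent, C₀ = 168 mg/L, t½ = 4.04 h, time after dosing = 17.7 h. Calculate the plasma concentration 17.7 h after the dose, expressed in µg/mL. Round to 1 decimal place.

k = ln2 / t½ = 0.693147 / 4.04 = 0.1716 h⁻¹
C = C₀ · e^(−k·t) = 168.0 × e^(−0.1716 × 17.7)
  = 168.0 × 0.04796 = 8.057 mg/L
(8.057 mg/L = 8.057 µg/mL)

8.1 µg/mL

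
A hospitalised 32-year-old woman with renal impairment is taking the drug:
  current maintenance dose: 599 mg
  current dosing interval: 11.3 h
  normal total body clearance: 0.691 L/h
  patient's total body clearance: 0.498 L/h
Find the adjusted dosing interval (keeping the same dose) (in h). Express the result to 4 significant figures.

15.68 h

To keep the same average steady-state level, dosing rate must scale with clearance.
CL ratio = 0.498 / 0.691 = 0.7207
New interval (same dose) = 11.3 / 0.7207 = 15.68 h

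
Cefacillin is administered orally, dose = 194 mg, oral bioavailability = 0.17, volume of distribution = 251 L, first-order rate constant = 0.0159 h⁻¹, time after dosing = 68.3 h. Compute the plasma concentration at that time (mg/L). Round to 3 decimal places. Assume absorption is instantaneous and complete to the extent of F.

0.044 mg/L

Amount reaching circulation = F × Dose = 0.17 × 194.0 = 32.98 mg
C₀ = F·Dose / Vd = 32.98 / 251 = 0.1314 mg/L
C = C₀ · e^(−k·t) = 0.1314 × e^(−0.01590 × 68.3)
  = 0.1314 × 0.3376 = 0.04436 mg/L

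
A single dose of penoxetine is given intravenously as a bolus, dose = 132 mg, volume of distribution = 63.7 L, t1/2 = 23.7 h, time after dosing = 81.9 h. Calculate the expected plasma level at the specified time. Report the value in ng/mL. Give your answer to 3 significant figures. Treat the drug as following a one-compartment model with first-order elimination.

C₀ = Dose / Vd = 132.0 / 63.7 = 2.072 mg/L
k = ln2 / t½ = 0.693147 / 23.7 = 0.02925 h⁻¹
C = C₀ · e^(−k·t) = 2.072 × e^(−0.02925 × 81.9)
  = 2.072 × 0.09112 = 0.1888 mg/L
Convert: 0.1888 mg/L × 1000 = 188.8 ng/mL

189 ng/mL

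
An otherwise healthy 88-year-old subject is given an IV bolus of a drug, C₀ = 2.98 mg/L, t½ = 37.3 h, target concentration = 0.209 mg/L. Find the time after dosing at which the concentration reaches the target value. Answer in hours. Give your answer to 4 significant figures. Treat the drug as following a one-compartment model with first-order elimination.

k = ln2 / t½ = 0.693147 / 37.3 = 0.01858 h⁻¹
t = ln(C₀ / C) / k = ln(2.980 / 0.209) / 0.01858
  = ln(14.26) / 0.01858 = 2.657 / 0.01858 = 143.0 h

143.0 h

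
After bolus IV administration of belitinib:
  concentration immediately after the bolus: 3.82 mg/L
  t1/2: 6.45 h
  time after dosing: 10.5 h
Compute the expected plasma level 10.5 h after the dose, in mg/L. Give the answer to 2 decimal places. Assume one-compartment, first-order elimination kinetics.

1.24 mg/L

k = ln2 / t½ = 0.693147 / 6.45 = 0.1075 h⁻¹
C = C₀ · e^(−k·t) = 3.820 × e^(−0.1075 × 10.5)
  = 3.820 × 0.3234 = 1.235 mg/L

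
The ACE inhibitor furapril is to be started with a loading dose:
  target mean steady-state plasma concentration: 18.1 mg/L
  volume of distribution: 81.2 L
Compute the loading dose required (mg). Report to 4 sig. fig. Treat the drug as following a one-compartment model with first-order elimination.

LD = Css × Vd = 18.1 × 81.2 = 1470 mg

1470 mg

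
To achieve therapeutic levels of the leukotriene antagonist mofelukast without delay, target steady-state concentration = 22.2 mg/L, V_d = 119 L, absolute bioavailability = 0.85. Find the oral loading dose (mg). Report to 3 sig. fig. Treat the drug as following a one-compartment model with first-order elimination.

3110 mg

LD = Css × Vd / F = 22.2 × 119 / 0.85 = 3108 mg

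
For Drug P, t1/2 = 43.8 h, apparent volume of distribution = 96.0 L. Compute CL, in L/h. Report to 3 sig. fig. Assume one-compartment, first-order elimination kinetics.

k = ln2 / t½ = 0.693147 / 43.8 = 0.01583 h⁻¹
CL = k × Vd = 0.01583 × 96.0 = 1.520 L/h

1.52 L/h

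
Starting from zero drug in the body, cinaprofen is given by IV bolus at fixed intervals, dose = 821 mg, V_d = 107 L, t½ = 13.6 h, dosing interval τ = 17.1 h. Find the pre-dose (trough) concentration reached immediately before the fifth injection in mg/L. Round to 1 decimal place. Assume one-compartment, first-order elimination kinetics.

5.3 mg/L

C₀ per dose = Dose / Vd = 821 / 107 = 7.673 mg/L
k = ln2 / t½ = 0.693147 / 13.6 = 0.05097 h⁻¹
Fraction remaining after one interval: r = e^(−kτ) = e^(−0.05097 × 17.1) = 0.4183
Before dose 5, 4 doses have been given (aged 1τ, 2τ, 3τ, 4τ).
C_trough = C₀ × (r + r² + … + r^4) = C₀ × r(1−r^4)/(1−r)
        = 7.673 × 0.4183 × (1 − 0.03062) / (1 − 0.4183) = 5.349 mg/L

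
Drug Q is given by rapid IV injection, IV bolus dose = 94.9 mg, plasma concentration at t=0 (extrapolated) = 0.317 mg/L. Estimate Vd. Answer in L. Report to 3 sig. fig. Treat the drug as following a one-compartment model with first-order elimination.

Vd = Dose / C₀ = 94.90 / 0.317 = 299.4 L

299 L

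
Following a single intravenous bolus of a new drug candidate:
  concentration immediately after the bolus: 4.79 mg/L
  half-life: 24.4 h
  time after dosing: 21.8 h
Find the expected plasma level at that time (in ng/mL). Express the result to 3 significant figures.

2580 ng/mL

k = ln2 / t½ = 0.693147 / 24.4 = 0.02841 h⁻¹
C = C₀ · e^(−k·t) = 4.790 × e^(−0.02841 × 21.8)
  = 4.790 × 0.5383 = 2.578 mg/L
Convert: 2.578 mg/L × 1000 = 2578 ng/mL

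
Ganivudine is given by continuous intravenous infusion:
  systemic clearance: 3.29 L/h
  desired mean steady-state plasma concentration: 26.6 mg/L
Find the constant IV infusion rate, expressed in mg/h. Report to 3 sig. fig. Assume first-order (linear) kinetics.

At steady state, infusion rate R₀ = Css × CL = 26.6 × 3.290 = 87.51 mg/h

87.5 mg/h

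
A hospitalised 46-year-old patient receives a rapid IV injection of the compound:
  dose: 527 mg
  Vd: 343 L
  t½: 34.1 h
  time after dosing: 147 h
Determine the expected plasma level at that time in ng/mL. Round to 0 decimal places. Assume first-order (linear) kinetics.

77 ng/mL

C₀ = Dose / Vd = 527.0 / 343 = 1.536 mg/L
k = ln2 / t½ = 0.693147 / 34.1 = 0.02033 h⁻¹
C = C₀ · e^(−k·t) = 1.536 × e^(−0.02033 × 147)
  = 1.536 × 0.05036 = 0.07735 mg/L
Convert: 0.07735 mg/L × 1000 = 77.35 ng/mL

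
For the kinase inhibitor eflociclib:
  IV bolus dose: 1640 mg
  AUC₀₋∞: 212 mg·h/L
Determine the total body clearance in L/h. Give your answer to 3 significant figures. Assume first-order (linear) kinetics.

7.74 L/h

CL = Dose / AUC = 1640 / 212 = 7.736 L/h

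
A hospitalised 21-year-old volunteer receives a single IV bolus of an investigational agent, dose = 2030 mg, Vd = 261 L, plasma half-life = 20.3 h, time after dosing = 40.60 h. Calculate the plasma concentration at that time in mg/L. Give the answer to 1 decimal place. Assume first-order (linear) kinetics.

1.9 mg/L

C₀ = Dose / Vd = 2030 / 261 = 7.778 mg/L
k = ln2 / t½ = 0.693147 / 20.3 = 0.03415 h⁻¹
t / t½ = 40.60 / 20.3 = 2 half-lives
C = C₀ × (1/2)^2 = 7.778 × 0.2500 = 1.945 mg/L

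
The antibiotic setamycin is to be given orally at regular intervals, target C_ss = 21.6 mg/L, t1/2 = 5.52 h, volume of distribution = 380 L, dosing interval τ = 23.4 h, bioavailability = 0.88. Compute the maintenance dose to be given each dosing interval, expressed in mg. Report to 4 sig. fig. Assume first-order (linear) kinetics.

27410 mg

k = ln2 / t½ = 0.693147 / 5.52 = 0.1256 h⁻¹
CL = k × Vd = 0.1256 × 380 = 47.73 L/h
At steady state, F × (Dose/τ) = Css × CL.
Dose = Css × CL × τ / F = 21.6 × 47.73 × 23.4 / 0.88 = 27410 mg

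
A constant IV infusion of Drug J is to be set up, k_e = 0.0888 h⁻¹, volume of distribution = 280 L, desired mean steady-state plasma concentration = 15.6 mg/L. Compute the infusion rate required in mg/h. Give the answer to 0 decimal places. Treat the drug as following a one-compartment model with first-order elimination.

388 mg/h

CL = k × Vd = 0.08880 × 280 = 24.86 L/h
At steady state, infusion rate R₀ = Css × CL = 15.6 × 24.86 = 387.8 mg/h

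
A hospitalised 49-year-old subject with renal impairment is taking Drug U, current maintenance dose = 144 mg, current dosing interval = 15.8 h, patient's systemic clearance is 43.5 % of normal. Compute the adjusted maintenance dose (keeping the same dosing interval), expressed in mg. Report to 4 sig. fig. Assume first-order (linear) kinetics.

62.64 mg

To keep the same average steady-state level, dosing rate must scale with clearance.
CL ratio = 43.5 / 100 = 0.4350
New dose (same interval) = 144 × 0.4350 = 62.64 mg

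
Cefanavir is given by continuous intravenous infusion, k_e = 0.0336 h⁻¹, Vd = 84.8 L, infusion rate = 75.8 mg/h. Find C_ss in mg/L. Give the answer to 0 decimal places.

CL = k × Vd = 0.03360 × 84.8 = 2.849 L/h
At steady state Css = R₀ / CL = 75.8 / 2.849 = 26.61 mg/L

27 mg/L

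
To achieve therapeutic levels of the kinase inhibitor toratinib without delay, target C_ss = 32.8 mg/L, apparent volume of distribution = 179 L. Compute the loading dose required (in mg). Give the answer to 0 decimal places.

5871 mg

LD = Css × Vd = 32.8 × 179 = 5871 mg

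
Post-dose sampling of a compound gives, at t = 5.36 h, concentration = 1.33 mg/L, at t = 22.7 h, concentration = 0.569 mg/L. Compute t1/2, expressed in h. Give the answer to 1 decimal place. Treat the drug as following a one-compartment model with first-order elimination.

14.2 h

k = ln(C₁/C₂) / (t₂ − t₁) = ln(1.33/0.569) / (22.7 − 5.36)
  = 0.8491 / 17.34 = 0.04897 h⁻¹
t½ = ln2 / k = 0.693147 / 0.04897 = 14.15 h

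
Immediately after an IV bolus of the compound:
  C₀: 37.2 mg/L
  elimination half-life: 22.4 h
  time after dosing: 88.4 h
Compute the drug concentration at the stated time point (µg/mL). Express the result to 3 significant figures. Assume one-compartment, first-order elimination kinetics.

k = ln2 / t½ = 0.693147 / 22.4 = 0.03094 h⁻¹
C = C₀ · e^(−k·t) = 37.20 × e^(−0.03094 × 88.4)
  = 37.20 × 0.06489 = 2.414 mg/L
(2.414 mg/L = 2.414 µg/mL)

2.41 µg/mL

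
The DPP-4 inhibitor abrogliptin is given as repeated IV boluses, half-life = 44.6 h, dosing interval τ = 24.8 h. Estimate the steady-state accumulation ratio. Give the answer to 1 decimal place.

k = ln2 / t½ = 0.693147 / 44.6 = 0.01554 h⁻¹
e^(−kτ) = e^(−0.01554 × 24.8) = 0.6802
Accumulation ratio R = 1 / (1 − e^(−kτ)) = 1 / (1 − 0.6802) = 3.127

3.1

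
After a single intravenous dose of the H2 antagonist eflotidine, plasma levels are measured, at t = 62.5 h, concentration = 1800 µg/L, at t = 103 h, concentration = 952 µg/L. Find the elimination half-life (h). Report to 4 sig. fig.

k = ln(C₁/C₂) / (t₂ − t₁) = ln(1800/952) / (103 − 62.5)
  = 0.6370 / 40.50 = 0.01573 h⁻¹
t½ = ln2 / k = 0.693147 / 0.01573 = 44.07 h

44.07 h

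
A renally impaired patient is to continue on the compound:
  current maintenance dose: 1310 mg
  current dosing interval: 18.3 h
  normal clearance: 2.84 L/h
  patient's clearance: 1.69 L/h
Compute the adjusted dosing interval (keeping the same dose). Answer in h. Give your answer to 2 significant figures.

31 h

To keep the same average steady-state level, dosing rate must scale with clearance.
CL ratio = 1.69 / 2.84 = 0.5951
New interval (same dose) = 18.3 / 0.5951 = 30.75 h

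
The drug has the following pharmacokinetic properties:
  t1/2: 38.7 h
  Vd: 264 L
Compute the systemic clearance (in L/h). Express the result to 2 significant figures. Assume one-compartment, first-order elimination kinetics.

k = ln2 / t½ = 0.693147 / 38.7 = 0.01791 h⁻¹
CL = k × Vd = 0.01791 × 264 = 4.728 L/h

4.7 L/h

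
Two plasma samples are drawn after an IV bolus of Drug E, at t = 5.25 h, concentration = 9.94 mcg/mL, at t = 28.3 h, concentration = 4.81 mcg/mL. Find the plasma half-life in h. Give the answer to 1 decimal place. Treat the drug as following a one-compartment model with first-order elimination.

22.0 h

k = ln(C₁/C₂) / (t₂ − t₁) = ln(9.94/4.81) / (28.3 − 5.25)
  = 0.7259 / 23.05 = 0.03149 h⁻¹
t½ = ln2 / k = 0.693147 / 0.03149 = 22.01 h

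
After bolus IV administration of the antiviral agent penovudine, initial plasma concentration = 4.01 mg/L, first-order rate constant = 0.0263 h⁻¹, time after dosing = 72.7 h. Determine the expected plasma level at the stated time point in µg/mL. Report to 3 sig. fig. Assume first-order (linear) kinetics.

C = C₀ · e^(−k·t) = 4.010 × e^(−0.02630 × 72.7)
  = 4.010 × 0.1478 = 0.5927 mg/L
(0.5927 mg/L = 0.5927 µg/mL)

0.593 µg/mL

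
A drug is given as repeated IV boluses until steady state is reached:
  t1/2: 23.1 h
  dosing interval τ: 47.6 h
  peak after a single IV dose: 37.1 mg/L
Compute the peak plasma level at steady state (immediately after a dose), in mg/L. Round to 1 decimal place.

48.8 mg/L

k = ln2 / t½ = 0.693147 / 23.1 = 0.03001 h⁻¹
e^(−kτ) = e^(−0.03001 × 47.6) = 0.2397
Accumulation ratio R = 1 / (1 − e^(−kτ)) = 1 / (1 − 0.2397) = 1.315
Steady-state peak = C₀ × R = 37.1 × 1.315 = 48.79 mg/L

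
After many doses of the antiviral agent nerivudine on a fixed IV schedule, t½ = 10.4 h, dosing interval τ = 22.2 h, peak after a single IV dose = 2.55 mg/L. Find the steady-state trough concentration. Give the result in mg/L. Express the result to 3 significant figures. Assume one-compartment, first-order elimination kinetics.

0.752 mg/L

k = ln2 / t½ = 0.693147 / 10.4 = 0.06665 h⁻¹
e^(−kτ) = e^(−0.06665 × 22.2) = 0.2277
Accumulation ratio R = 1 / (1 − e^(−kτ)) = 1 / (1 − 0.2277) = 1.295
Steady-state trough = C₀ × R × e^(−kτ) = 2.55 × 1.295 × 0.2277 = 0.7519 mg/L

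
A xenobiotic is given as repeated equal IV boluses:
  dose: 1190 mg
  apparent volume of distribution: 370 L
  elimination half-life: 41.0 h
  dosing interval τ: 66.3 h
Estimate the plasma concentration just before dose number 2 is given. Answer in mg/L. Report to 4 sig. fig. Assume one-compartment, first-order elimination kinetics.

1.048 mg/L

C₀ per dose = Dose / Vd = 1190 / 370 = 3.216 mg/L
k = ln2 / t½ = 0.693147 / 41.0 = 0.01691 h⁻¹
Fraction remaining after one interval: r = e^(−kτ) = e^(−0.01691 × 66.3) = 0.3259
Before dose 2, 1 dose has been given (aged 1τ).
C_trough = C₀ × r = 3.216 × 0.3259 = 1.048 mg/L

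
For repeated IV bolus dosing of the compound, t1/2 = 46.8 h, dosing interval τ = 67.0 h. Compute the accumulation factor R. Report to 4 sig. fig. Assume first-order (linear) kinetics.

k = ln2 / t½ = 0.693147 / 46.8 = 0.01481 h⁻¹
e^(−kτ) = e^(−0.01481 × 67.0) = 0.3707
Accumulation ratio R = 1 / (1 − e^(−kτ)) = 1 / (1 − 0.3707) = 1.589

1.589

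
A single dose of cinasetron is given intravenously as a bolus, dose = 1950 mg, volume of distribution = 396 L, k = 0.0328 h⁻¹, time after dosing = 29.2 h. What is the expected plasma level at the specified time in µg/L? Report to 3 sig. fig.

1890 µg/L

C₀ = Dose / Vd = 1950 / 396 = 4.924 mg/L
C = C₀ · e^(−k·t) = 4.924 × e^(−0.03280 × 29.2)
  = 4.924 × 0.3838 = 1.890 mg/L
Convert: 1.890 mg/L × 1000 = 1890 µg/L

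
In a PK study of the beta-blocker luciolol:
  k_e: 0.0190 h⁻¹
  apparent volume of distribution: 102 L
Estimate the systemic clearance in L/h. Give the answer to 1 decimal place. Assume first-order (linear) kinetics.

CL = k × Vd = 0.0190 × 102 = 1.938 L/h

1.9 L/h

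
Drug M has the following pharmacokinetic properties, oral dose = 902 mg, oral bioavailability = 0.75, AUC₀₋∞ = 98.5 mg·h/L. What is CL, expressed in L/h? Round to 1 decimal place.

CL = F·Dose / AUC = 0.75 × 902 / 98.5 = 6.868 L/h

6.9 L/h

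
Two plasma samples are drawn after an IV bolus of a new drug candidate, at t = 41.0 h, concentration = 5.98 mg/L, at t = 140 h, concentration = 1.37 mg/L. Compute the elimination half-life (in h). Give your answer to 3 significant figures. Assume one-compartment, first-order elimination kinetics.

k = ln(C₁/C₂) / (t₂ − t₁) = ln(5.98/1.37) / (140 − 41.0)
  = 1.474 / 99.00 = 0.01489 h⁻¹
t½ = ln2 / k = 0.693147 / 0.01489 = 46.55 h

46.6 h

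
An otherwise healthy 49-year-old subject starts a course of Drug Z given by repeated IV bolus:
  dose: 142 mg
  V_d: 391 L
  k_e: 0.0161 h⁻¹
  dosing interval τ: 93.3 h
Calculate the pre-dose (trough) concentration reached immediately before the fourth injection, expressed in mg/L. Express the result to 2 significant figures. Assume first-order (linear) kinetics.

0.10 mg/L

C₀ per dose = Dose / Vd = 142 / 391 = 0.3632 mg/L
Fraction remaining after one interval: r = e^(−kτ) = e^(−0.01610 × 93.3) = 0.2227
Before dose 4, 3 doses have been given (aged 1τ, 2τ, 3τ).
C_trough = C₀ × (r + r² + … + r^3) = C₀ × r(1−r^3)/(1−r)
        = 0.3632 × 0.2227 × (1 − 0.01104) / (1 − 0.2227) = 0.1029 mg/L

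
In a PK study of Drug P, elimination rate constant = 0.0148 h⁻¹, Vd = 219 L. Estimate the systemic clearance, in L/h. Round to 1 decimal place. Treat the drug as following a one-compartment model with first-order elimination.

3.2 L/h

CL = k × Vd = 0.0148 × 219 = 3.241 L/h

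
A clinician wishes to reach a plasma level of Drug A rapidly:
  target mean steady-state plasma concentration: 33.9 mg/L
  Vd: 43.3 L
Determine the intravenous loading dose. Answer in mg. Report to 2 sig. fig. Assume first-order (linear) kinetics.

1500 mg

LD = Css × Vd = 33.9 × 43.3 = 1468 mg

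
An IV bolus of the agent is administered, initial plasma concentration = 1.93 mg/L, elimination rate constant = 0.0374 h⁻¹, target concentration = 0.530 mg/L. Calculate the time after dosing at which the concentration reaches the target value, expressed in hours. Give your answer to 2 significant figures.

t = ln(C₀ / C) / k = ln(1.930 / 0.530) / 0.03740
  = ln(3.642) / 0.03740 = 1.293 / 0.03740 = 34.57 h

35 h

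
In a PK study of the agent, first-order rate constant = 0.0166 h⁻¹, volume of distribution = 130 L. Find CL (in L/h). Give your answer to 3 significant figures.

CL = k × Vd = 0.0166 × 130 = 2.158 L/h

2.16 L/h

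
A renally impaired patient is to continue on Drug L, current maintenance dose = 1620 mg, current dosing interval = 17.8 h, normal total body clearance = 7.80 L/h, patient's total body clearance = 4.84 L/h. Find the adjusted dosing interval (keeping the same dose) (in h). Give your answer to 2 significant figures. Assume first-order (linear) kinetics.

To keep the same average steady-state level, dosing rate must scale with clearance.
CL ratio = 4.84 / 7.80 = 0.6205
New interval (same dose) = 17.8 / 0.6205 = 28.69 h

29 h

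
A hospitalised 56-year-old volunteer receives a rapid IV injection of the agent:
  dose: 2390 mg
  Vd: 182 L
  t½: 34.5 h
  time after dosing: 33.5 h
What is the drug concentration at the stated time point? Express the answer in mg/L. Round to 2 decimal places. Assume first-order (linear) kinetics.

6.70 mg/L

C₀ = Dose / Vd = 2390 / 182 = 13.13 mg/L
k = ln2 / t½ = 0.693147 / 34.5 = 0.02009 h⁻¹
C = C₀ · e^(−k·t) = 13.13 × e^(−0.02009 × 33.5)
  = 13.13 × 0.5102 = 6.699 mg/L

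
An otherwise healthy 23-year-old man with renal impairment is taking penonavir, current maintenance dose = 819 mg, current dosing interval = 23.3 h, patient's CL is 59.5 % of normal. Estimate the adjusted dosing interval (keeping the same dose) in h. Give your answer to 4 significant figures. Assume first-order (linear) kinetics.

To keep the same average steady-state level, dosing rate must scale with clearance.
CL ratio = 59.5 / 100 = 0.5950
New interval (same dose) = 23.3 / 0.5950 = 39.16 h

39.16 h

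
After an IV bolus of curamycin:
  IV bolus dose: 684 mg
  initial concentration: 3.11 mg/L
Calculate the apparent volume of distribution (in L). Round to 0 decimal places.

220 L

Vd = Dose / C₀ = 684.0 / 3.11 = 219.9 L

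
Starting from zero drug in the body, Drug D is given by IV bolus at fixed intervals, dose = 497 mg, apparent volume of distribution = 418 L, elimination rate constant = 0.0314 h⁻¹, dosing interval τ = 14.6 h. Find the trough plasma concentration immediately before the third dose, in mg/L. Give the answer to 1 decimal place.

C₀ per dose = Dose / Vd = 497 / 418 = 1.189 mg/L
Fraction remaining after one interval: r = e^(−kτ) = e^(−0.03140 × 14.6) = 0.6323
Before dose 3, 2 doses have been given (aged 1τ, 2τ).
C_trough = C₀ × (r + r²) = 1.189 × (0.6323 + 0.3998) = 1.227 mg/L

1.2 mg/L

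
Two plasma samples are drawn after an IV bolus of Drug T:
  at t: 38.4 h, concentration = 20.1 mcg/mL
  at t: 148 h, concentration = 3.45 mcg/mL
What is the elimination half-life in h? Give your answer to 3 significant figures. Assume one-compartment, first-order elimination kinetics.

k = ln(C₁/C₂) / (t₂ − t₁) = ln(20.1/3.45) / (148 − 38.4)
  = 1.762 / 109.6 = 0.01608 h⁻¹
t½ = ln2 / k = 0.693147 / 0.01608 = 43.11 h

43.1 h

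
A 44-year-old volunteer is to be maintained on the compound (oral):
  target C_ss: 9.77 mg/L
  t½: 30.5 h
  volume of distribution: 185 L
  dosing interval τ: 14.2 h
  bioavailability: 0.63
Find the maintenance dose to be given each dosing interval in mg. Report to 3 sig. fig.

k = ln2 / t½ = 0.693147 / 30.5 = 0.02273 h⁻¹
CL = k × Vd = 0.02273 × 185 = 4.205 L/h
At steady state, F × (Dose/τ) = Css × CL.
Dose = Css × CL × τ / F = 9.77 × 4.205 × 14.2 / 0.63 = 926.0 mg

926 mg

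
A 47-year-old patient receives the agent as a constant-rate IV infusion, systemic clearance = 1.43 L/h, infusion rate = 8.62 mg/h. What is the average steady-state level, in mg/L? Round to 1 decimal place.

6.0 mg/L

At steady state Css = R₀ / CL = 8.62 / 1.430 = 6.028 mg/L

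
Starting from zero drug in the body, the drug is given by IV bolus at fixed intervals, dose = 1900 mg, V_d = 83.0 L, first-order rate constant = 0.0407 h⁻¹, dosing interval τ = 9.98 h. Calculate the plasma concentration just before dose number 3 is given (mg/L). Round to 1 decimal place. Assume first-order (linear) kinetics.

C₀ per dose = Dose / Vd = 1900 / 83.0 = 22.89 mg/L
Fraction remaining after one interval: r = e^(−kτ) = e^(−0.04070 × 9.98) = 0.6662
Before dose 3, 2 doses have been given (aged 1τ, 2τ).
C_trough = C₀ × (r + r²) = 22.89 × (0.6662 + 0.4438) = 25.41 mg/L

25.4 mg/L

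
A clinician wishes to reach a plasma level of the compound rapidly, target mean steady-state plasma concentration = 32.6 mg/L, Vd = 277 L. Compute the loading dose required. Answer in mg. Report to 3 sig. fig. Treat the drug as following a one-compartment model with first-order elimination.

LD = Css × Vd = 32.6 × 277 = 9030 mg

9030 mg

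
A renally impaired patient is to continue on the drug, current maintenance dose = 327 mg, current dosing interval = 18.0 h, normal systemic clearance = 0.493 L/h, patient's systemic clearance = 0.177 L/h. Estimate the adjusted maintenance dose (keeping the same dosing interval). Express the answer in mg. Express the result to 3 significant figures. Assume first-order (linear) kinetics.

117 mg

To keep the same average steady-state level, dosing rate must scale with clearance.
CL ratio = 0.177 / 0.493 = 0.3590
New dose (same interval) = 327 × 0.3590 = 117.4 mg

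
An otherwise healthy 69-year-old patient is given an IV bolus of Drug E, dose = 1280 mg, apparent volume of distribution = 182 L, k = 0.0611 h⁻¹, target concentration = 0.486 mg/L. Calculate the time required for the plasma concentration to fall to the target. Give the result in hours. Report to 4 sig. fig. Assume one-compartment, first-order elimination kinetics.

C₀ = Dose / Vd = 1280 / 182 = 7.033 mg/L
t = ln(C₀ / C) / k = ln(7.033 / 0.486) / 0.06110
  = ln(14.47) / 0.06110 = 2.672 / 0.06110 = 43.73 h

43.73 h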